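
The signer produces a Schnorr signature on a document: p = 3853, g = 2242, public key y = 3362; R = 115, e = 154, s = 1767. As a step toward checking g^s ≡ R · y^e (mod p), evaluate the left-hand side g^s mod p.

2242^2 = 5026564 ≡ 2252
2242^4 ≡ 2252^2 = 5071504 ≡ 956
2242^8 ≡ 956^2 = 913936 ≡ 775
2242^16 ≡ 775^2 = 600625 ≡ 3410
2242^32 ≡ 3410^2 = 11628100 ≡ 3599
2242^64 ≡ 3599^2 = 12952801 ≡ 2868
2242^128 ≡ 2868^2 = 8225424 ≡ 3122
2242^256 ≡ 3122^2 = 9746884 ≡ 2647
2242^512 ≡ 2647^2 = 7006609 ≡ 1855
2242^1024 ≡ 1855^2 = 3441025 ≡ 296
1767 = 1024 + 512 + 128 + 64 + 32 + 4 + 2 + 1, so 2242^1767 ≡ 296·1855·3122·2868·3599·956·2252·2242 ≡ 1232 (mod 3853)

1232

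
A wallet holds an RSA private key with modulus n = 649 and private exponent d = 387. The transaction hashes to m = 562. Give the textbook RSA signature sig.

Squares mod 649: m^1≡562, m^2≡430, m^4≡584, m^8≡331, m^16≡529, m^32≡122, m^64≡606, m^128≡551, m^256≡518
387 = 256 + 128 + 2 + 1, so m^387 ≡ 518·551·430·562 ≡ 155 (mod 649)

155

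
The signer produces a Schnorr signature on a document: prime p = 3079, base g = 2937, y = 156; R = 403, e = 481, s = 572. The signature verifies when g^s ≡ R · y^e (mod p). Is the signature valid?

valid

g^s mod p:
2937^2 = 8625969 ≡ 1690
2937^4 ≡ 1690^2 = 2856100 ≡ 1867
2937^8 ≡ 1867^2 = 3485689 ≡ 261
2937^16 ≡ 261^2 = 68121 ≡ 383
2937^32 ≡ 383^2 = 146689 ≡ 1976
2937^64 ≡ 1976^2 = 3904576 ≡ 404
2937^128 ≡ 404^2 = 163216 ≡ 29
2937^256 ≡ 29^2 = 841
2937^512 ≡ 841^2 = 707281 ≡ 2190
572 = 512 + 32 + 16 + 8 + 4, so 2937^572 ≡ 2190·1976·383·261·1867 ≡ 2349 (mod 3079)
R · y^e mod p:
156^2 = 24336 ≡ 2783
156^4 ≡ 2783^2 = 7745089 ≡ 1404
156^8 ≡ 1404^2 = 1971216 ≡ 656
156^16 ≡ 656^2 = 430336 ≡ 2355
156^32 ≡ 2355^2 = 5546025 ≡ 746
156^64 ≡ 746^2 = 556516 ≡ 2296
156^128 ≡ 2296^2 = 5271616 ≡ 368
156^256 ≡ 368^2 = 135424 ≡ 3027
481 = 256 + 128 + 64 + 32 + 1, so 156^481 ≡ 3027·368·2296·746·156 ≡ 1977 (mod 3079)
403·1977 = 796731 ≡ 2349 (mod 3079)
2349 ≡ 2349 (mod 3079); signature holds.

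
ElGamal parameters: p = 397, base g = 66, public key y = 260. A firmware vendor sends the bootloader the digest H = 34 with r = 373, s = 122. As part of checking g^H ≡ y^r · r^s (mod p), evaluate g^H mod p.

169

Squares mod 397: 66^1≡66, 66^2≡386, 66^4≡121, 66^8≡349, 66^16≡319, 66^32≡129
34 = 32 + 2, so 66^34 ≡ 129·386 ≡ 169 (mod 397)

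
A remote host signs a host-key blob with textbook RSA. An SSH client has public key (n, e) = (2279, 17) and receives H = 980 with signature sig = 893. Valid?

yes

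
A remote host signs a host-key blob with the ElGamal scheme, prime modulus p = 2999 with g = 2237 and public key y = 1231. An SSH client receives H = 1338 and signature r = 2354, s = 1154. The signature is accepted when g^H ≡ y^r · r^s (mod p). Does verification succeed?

Left side g^H mod p:
2237^2 = 5004169 ≡ 1837
2237^4 ≡ 1837^2 = 3374569 ≡ 694
2237^8 ≡ 694^2 = 481636 ≡ 1796
2237^16 ≡ 1796^2 = 3225616 ≡ 1691
2237^32 ≡ 1691^2 = 2859481 ≡ 1434
2237^64 ≡ 1434^2 = 2056356 ≡ 2041
2237^128 ≡ 2041^2 = 4165681 ≡ 70
2237^256 ≡ 70^2 = 4900 ≡ 1901
2237^512 ≡ 1901^2 = 3613801 ≡ 6
2237^1024 ≡ 6^2 = 36
1338 = 1024 + 256 + 32 + 16 + 8 + 2, so 2237^1338 ≡ 36·1901·1434·1691·1796·1837 ≡ 1661 (mod 2999)
Right side y^r · r^s mod p:
1231^2 = 1515361 ≡ 866
1231^4 ≡ 866^2 = 749956 ≡ 206
1231^8 ≡ 206^2 = 42436 ≡ 450
1231^16 ≡ 450^2 = 202500 ≡ 1567
1231^32 ≡ 1567^2 = 2455489 ≡ 2307
1231^64 ≡ 2307^2 = 5322249 ≡ 2023
1231^128 ≡ 2023^2 = 4092529 ≡ 1893
1231^256 ≡ 1893^2 = 3583449 ≡ 2643
1231^512 ≡ 2643^2 = 6985449 ≡ 778
1231^1024 ≡ 778^2 = 605284 ≡ 2485
1231^2048 ≡ 2485^2 = 6175225 ≡ 284
2354 = 2048 + 256 + 32 + 16 + 2, so 1231^2354 ≡ 284·2643·2307·1567·866 ≡ 2923 (mod 2999)
2354^2 = 5541316 ≡ 2163
2354^4 ≡ 2163^2 = 4678569 ≡ 129
2354^8 ≡ 129^2 = 16641 ≡ 1646
2354^16 ≡ 1646^2 = 2709316 ≡ 1219
2354^32 ≡ 1219^2 = 1485961 ≡ 1456
2354^64 ≡ 1456^2 = 2119936 ≡ 2642
2354^128 ≡ 2642^2 = 6980164 ≡ 1491
2354^256 ≡ 1491^2 = 2223081 ≡ 822
2354^512 ≡ 822^2 = 675684 ≡ 909
2354^1024 ≡ 909^2 = 826281 ≡ 1556
1154 = 1024 + 128 + 2, so 2354^1154 ≡ 1556·1491·2163 ≡ 2622 (mod 2999)
2923·2622 = 7664106 ≡ 1661 (mod 2999)
1661 ≡ 1661 (mod 2999), so the signature is genuine.

passes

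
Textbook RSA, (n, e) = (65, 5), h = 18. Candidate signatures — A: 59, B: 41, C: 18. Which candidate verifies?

C

Candidate A: Squares mod 65: 59^1≡59, 59^2≡36, 59^4≡61; 5 = 4 + 1, so 59^5 ≡ 61·59 ≡ 24 (mod 65)
Candidate B: Squares mod 65: 41^1≡41, 41^2≡56, 41^4≡16; 5 = 4 + 1, so 41^5 ≡ 16·41 ≡ 6 (mod 65)
Candidate C: Squares mod 65: 18^1≡18, 18^2≡64, 18^4≡1; 5 = 4 + 1, so 18^5 ≡ 1·18 ≡ 18 (mod 65)
  → matches h = 18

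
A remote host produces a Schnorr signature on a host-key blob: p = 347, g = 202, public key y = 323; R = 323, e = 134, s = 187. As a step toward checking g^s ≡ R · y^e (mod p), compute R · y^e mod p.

61

Squares mod 347: 323^1≡323, 323^2≡229, 323^4≡44, 323^8≡201, 323^16≡149, 323^32≡340, 323^64≡49, 323^128≡319
134 = 128 + 4 + 2, so 323^134 ≡ 319·44·229 ≡ 330 (mod 347)
R · y^e ≡ 323·330 = 106590 ≡ 61 (mod 347)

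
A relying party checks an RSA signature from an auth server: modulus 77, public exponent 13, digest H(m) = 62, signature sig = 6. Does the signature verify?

sig^2 ≡ 6^2 = 36
sig^4 ≡ 36^2 = 1296 ≡ 64
sig^8 ≡ 64^2 = 4096 ≡ 15
13 = 8 + 4 + 1, so sig^13 ≡ 15·64·6 ≡ 62 (mod 77)
sig^13 mod 77 = 62 matches H(m).

verifies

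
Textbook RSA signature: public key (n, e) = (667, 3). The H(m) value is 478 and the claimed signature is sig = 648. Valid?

yes

sig^2 ≡ 648^2 = 419904 ≡ 361
3 = 2 + 1, so sig^3 ≡ 361·648 ≡ 478 (mod 667)
478 = H(m), so the signature checks out.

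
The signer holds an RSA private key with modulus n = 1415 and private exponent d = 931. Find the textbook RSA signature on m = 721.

441

Squares mod 1415: m^1≡721, m^2≡536, m^4≡51, m^8≡1186, m^16≡86, m^32≡321, m^64≡1161, m^128≡841, m^256≡1196, m^512≡1266
931 = 512 + 256 + 128 + 32 + 2 + 1, so m^931 ≡ 1266·1196·841·321·536·721 ≡ 441 (mod 1415)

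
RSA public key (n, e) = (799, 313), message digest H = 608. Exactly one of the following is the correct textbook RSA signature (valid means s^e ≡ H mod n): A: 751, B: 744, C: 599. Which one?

B

Candidate A: Squares mod 799: 751^1≡751, 751^2≡706, 751^4≡659, 751^8≡424, 751^16≡1, 751^32≡1, 751^64≡1, 751^128≡1, 751^256≡1; 313 = 256 + 32 + 16 + 8 + 1, so 751^313 ≡ 1·1·1·424·751 ≡ 422 (mod 799)
Candidate B: Squares mod 799: 744^1≡744, 744^2≡628, 744^4≡477, 744^8≡613, 744^16≡239, 744^32≡392, 744^64≡256, 744^128≡18, 744^256≡324; 313 = 256 + 32 + 16 + 8 + 1, so 744^313 ≡ 324·392·239·613·744 ≡ 608 (mod 799)
  → matches H = 608
Candidate C: Squares mod 799: 599^1≡599, 599^2≡50, 599^4≡103, 599^8≡222, 599^16≡545, 599^32≡596, 599^64≡460, 599^128≡664, 599^256≡647; 313 = 256 + 32 + 16 + 8 + 1, so 599^313 ≡ 647·596·545·222·599 ≡ 633 (mod 799)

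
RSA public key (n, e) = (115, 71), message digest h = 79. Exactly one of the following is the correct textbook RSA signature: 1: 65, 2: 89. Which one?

2

Candidate 1: Squares mod 115: 65^1≡65, 65^2≡85, 65^4≡95, 65^8≡55, 65^16≡35, 65^32≡75, 65^64≡105; 71 = 64 + 4 + 2 + 1, so 65^71 ≡ 105·95·85·65 ≡ 80 (mod 115)
Candidate 2: Squares mod 115: 89^1≡89, 89^2≡101, 89^4≡81, 89^8≡6, 89^16≡36, 89^32≡31, 89^64≡41; 71 = 64 + 4 + 2 + 1, so 89^71 ≡ 41·81·101·89 ≡ 79 (mod 115)
  → matches h = 79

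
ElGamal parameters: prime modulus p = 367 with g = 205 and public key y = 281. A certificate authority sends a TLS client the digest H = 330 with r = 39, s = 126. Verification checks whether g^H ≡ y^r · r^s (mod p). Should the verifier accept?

Left side g^H mod p:
205^330 mod 367 = 220
Right side y^r · r^s mod p:
281^39 mod 367 = 229
39^126 mod 367 = 25
229·25 = 5725 ≡ 220 (mod 367)
220 ≡ 220 (mod 367), so the signature is genuine.

accept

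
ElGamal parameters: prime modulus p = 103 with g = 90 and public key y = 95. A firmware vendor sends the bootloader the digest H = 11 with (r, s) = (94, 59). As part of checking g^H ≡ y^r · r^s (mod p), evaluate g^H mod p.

Squares mod 103: 90^1≡90, 90^2≡66, 90^4≡30, 90^8≡76
11 = 8 + 2 + 1, so 90^11 ≡ 76·66·90 ≡ 94 (mod 103)

94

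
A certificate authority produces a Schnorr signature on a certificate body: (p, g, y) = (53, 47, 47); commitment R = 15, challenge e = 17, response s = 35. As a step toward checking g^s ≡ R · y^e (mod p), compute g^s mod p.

47^2 = 2209 ≡ 36
47^4 ≡ 36^2 = 1296 ≡ 24
47^8 ≡ 24^2 = 576 ≡ 46
47^16 ≡ 46^2 = 2116 ≡ 49
47^32 ≡ 49^2 = 2401 ≡ 16
35 = 32 + 2 + 1, so 47^35 ≡ 16·36·47 ≡ 42 (mod 53)

42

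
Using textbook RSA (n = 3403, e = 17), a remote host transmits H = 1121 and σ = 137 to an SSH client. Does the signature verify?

σ^2 ≡ 137^2 = 18769 ≡ 1754
σ^4 ≡ 1754^2 = 3076516 ≡ 204
σ^8 ≡ 204^2 = 41616 ≡ 780
σ^16 ≡ 780^2 = 608400 ≡ 2666
17 = 16 + 1, so σ^17 ≡ 2666·137 ≡ 1121 (mod 3403)
σ^17 mod 3403 = 1121 matches H.

verifies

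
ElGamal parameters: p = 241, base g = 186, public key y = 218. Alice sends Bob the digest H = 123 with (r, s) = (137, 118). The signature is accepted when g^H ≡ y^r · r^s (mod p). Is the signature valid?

Left side g^H mod p:
186^2 = 34596 ≡ 133
186^4 ≡ 133^2 = 17689 ≡ 96
186^8 ≡ 96^2 = 9216 ≡ 58
186^16 ≡ 58^2 = 3364 ≡ 231
186^32 ≡ 231^2 = 53361 ≡ 100
186^64 ≡ 100^2 = 10000 ≡ 119
123 = 64 + 32 + 16 + 8 + 2 + 1, so 186^123 ≡ 119·100·231·58·133·186 ≡ 85 (mod 241)
Right side y^r · r^s mod p:
218^2 = 47524 ≡ 47
218^4 ≡ 47^2 = 2209 ≡ 40
218^8 ≡ 40^2 = 1600 ≡ 154
218^16 ≡ 154^2 = 23716 ≡ 98
218^32 ≡ 98^2 = 9604 ≡ 205
218^64 ≡ 205^2 = 42025 ≡ 91
218^128 ≡ 91^2 = 8281 ≡ 87
137 = 128 + 8 + 1, so 218^137 ≡ 87·154·218 ≡ 85 (mod 241)
137^2 = 18769 ≡ 212
137^4 ≡ 212^2 = 44944 ≡ 118
137^8 ≡ 118^2 = 13924 ≡ 187
137^16 ≡ 187^2 = 34969 ≡ 24
137^32 ≡ 24^2 = 576 ≡ 94
137^64 ≡ 94^2 = 8836 ≡ 160
118 = 64 + 32 + 16 + 4 + 2, so 137^118 ≡ 160·94·24·118·212 ≡ 133 (mod 241)
85·133 = 11305 ≡ 219 (mod 241)
85 ≠ 219, so verification fails.

invalid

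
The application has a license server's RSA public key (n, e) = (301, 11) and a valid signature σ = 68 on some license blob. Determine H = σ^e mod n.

38

σ^2 ≡ 68^2 = 4624 ≡ 109
σ^4 ≡ 109^2 = 11881 ≡ 142
σ^8 ≡ 142^2 = 20164 ≡ 298
11 = 8 + 2 + 1, so σ^11 ≡ 298·109·68 ≡ 38 (mod 301)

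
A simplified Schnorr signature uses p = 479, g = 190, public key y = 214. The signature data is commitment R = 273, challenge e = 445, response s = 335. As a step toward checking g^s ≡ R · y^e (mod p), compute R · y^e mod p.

249

214^2 = 45796 ≡ 291
214^4 ≡ 291^2 = 84681 ≡ 377
214^8 ≡ 377^2 = 142129 ≡ 345
214^16 ≡ 345^2 = 119025 ≡ 233
214^32 ≡ 233^2 = 54289 ≡ 162
214^64 ≡ 162^2 = 26244 ≡ 378
214^128 ≡ 378^2 = 142884 ≡ 142
214^256 ≡ 142^2 = 20164 ≡ 46
445 = 256 + 128 + 32 + 16 + 8 + 4 + 1, so 214^445 ≡ 46·142·162·233·345·377·214 ≡ 322 (mod 479)
R · y^e ≡ 273·322 = 87906 ≡ 249 (mod 479)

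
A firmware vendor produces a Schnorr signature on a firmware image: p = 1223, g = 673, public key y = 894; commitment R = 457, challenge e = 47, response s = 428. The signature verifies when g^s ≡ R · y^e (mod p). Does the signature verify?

does not verify

g^s mod p:
673^2 = 452929 ≡ 419
673^4 ≡ 419^2 = 175561 ≡ 672
673^8 ≡ 672^2 = 451584 ≡ 297
673^16 ≡ 297^2 = 88209 ≡ 153
673^32 ≡ 153^2 = 23409 ≡ 172
673^64 ≡ 172^2 = 29584 ≡ 232
673^128 ≡ 232^2 = 53824 ≡ 12
673^256 ≡ 12^2 = 144
428 = 256 + 128 + 32 + 8 + 4, so 673^428 ≡ 144·12·172·297·672 ≡ 230 (mod 1223)
R · y^e mod p:
894^2 = 799236 ≡ 617
894^4 ≡ 617^2 = 380689 ≡ 336
894^8 ≡ 336^2 = 112896 ≡ 380
894^16 ≡ 380^2 = 144400 ≡ 86
894^32 ≡ 86^2 = 7396 ≡ 58
47 = 32 + 8 + 4 + 2 + 1, so 894^47 ≡ 58·380·336·617·894 ≡ 706 (mod 1223)
457·706 = 322642 ≡ 993 (mod 1223)
230 ≠ 993; the check fails.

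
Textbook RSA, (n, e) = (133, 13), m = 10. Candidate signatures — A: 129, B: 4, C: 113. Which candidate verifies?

A

Candidate A: Squares mod 133: 129^1≡129, 129^2≡16, 129^4≡123, 129^8≡100; 13 = 8 + 4 + 1, so 129^13 ≡ 100·123·129 ≡ 10 (mod 133)
  → matches m = 10
Candidate B: Squares mod 133: 4^1≡4, 4^2≡16, 4^4≡123, 4^8≡100; 13 = 8 + 4 + 1, so 4^13 ≡ 100·123·4 ≡ 123 (mod 133)
Candidate C: Squares mod 133: 113^1≡113, 113^2≡1, 113^4≡1, 113^8≡1; 13 = 8 + 4 + 1, so 113^13 ≡ 1·1·113 ≡ 113 (mod 133)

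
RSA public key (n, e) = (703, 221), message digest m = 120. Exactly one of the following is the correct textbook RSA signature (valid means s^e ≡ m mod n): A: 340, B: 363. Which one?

A

Candidate A: 340^2 = 115600 ≡ 308; 340^4 ≡ 308^2 = 94864 ≡ 662; 340^8 ≡ 662^2 = 438244 ≡ 275; 340^16 ≡ 275^2 = 75625 ≡ 404; 340^32 ≡ 404^2 = 163216 ≡ 120; 340^64 ≡ 120^2 = 14400 ≡ 340; 340^128 ≡ 340^2 = 115600 ≡ 308; 221 = 128 + 64 + 16 + 8 + 4 + 1, so 340^221 ≡ 308·340·404·275·662·340 ≡ 120 (mod 703)
  → matches m = 120
Candidate B: 363^2 = 131769 ≡ 308; 363^4 ≡ 308^2 = 94864 ≡ 662; 363^8 ≡ 662^2 = 438244 ≡ 275; 363^16 ≡ 275^2 = 75625 ≡ 404; 363^32 ≡ 404^2 = 163216 ≡ 120; 363^64 ≡ 120^2 = 14400 ≡ 340; 363^128 ≡ 340^2 = 115600 ≡ 308; 221 = 128 + 64 + 16 + 8 + 4 + 1, so 363^221 ≡ 308·340·404·275·662·363 ≡ 583 (mod 703)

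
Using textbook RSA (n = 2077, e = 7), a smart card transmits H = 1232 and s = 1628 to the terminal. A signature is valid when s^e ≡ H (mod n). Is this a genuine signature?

forged

Squares mod 2077: s^1≡1628, s^2≡132, s^4≡808
7 = 4 + 2 + 1, so s^7 ≡ 808·132·1628 ≡ 845 (mod 2077)
845 ≠ 1232, so verification fails.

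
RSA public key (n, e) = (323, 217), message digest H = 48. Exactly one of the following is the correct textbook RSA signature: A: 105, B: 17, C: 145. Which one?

A

Candidate A: Squares mod 323: 105^1≡105, 105^2≡43, 105^4≡234, 105^8≡169, 105^16≡137, 105^32≡35, 105^64≡256, 105^128≡290; 217 = 128 + 64 + 16 + 8 + 1, so 105^217 ≡ 290·256·137·169·105 ≡ 48 (mod 323)
  → matches H = 48
Candidate B: Squares mod 323: 17^1≡17, 17^2≡289, 17^4≡187, 17^8≡85, 17^16≡119, 17^32≡272, 17^64≡17, 17^128≡289; 217 = 128 + 64 + 16 + 8 + 1, so 17^217 ≡ 289·17·119·85·17 ≡ 17 (mod 323)
Candidate C: Squares mod 323: 145^1≡145, 145^2≡30, 145^4≡254, 145^8≡239, 145^16≡273, 145^32≡239, 145^64≡273, 145^128≡239; 217 = 128 + 64 + 16 + 8 + 1, so 145^217 ≡ 239·273·273·239·145 ≡ 145 (mod 323)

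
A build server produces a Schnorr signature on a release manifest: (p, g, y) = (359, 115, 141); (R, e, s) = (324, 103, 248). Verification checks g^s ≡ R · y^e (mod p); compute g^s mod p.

Squares mod 359: 115^1≡115, 115^2≡301, 115^4≡133, 115^8≡98, 115^16≡270, 115^32≡23, 115^64≡170, 115^128≡180
248 = 128 + 64 + 32 + 16 + 8, so 115^248 ≡ 180·170·23·270·98 ≡ 272 (mod 359)

272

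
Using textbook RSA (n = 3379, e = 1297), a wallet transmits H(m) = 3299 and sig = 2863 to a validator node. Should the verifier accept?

accept

Squares mod 3379: sig^1≡2863, sig^2≡2694, sig^4≡2923, sig^8≡1817, sig^16≡206, sig^32≡1888, sig^64≡3078, sig^128≡2747, sig^256≡702, sig^512≡2849, sig^1024≡443
1297 = 1024 + 256 + 16 + 1, so sig^1297 ≡ 443·702·206·2863 ≡ 3299 (mod 3379)
3299 = H(m), so the signature checks out.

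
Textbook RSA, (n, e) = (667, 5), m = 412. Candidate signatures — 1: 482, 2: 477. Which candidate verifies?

2

Candidate 1: 482^2 = 232324 ≡ 208; 482^4 ≡ 208^2 = 43264 ≡ 576; 5 = 4 + 1, so 482^5 ≡ 576·482 ≡ 160 (mod 667)
Candidate 2: 477^2 = 227529 ≡ 82; 477^4 ≡ 82^2 = 6724 ≡ 54; 5 = 4 + 1, so 477^5 ≡ 54·477 ≡ 412 (mod 667)
  → matches m = 412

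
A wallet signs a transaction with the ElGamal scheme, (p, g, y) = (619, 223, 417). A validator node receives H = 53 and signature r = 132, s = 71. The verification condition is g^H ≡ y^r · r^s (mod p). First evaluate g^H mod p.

406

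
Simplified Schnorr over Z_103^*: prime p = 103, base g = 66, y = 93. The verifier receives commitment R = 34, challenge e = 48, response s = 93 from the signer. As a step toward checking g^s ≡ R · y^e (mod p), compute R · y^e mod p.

8

93^48 mod 103 = 79
R · y^e ≡ 34·79 = 2686 ≡ 8 (mod 103)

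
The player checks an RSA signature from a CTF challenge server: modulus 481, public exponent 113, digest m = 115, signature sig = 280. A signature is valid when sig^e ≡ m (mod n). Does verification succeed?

sig^2 ≡ 280^2 = 78400 ≡ 478
sig^4 ≡ 478^2 = 228484 ≡ 9
sig^8 ≡ 9^2 = 81
sig^16 ≡ 81^2 = 6561 ≡ 308
sig^32 ≡ 308^2 = 94864 ≡ 107
sig^64 ≡ 107^2 = 11449 ≡ 386
113 = 64 + 32 + 16 + 1, so sig^113 ≡ 386·107·308·280 ≡ 115 (mod 481)
115 = m, so the signature checks out.

passes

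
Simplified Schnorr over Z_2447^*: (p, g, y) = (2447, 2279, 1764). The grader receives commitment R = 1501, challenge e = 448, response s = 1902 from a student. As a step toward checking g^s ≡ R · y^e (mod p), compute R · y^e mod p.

615

1764^448 mod 2447 = 1854
R · y^e ≡ 1501·1854 = 2782854 ≡ 615 (mod 2447)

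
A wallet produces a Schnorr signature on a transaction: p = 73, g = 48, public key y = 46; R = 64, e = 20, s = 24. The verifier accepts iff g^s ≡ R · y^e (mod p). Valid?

yes

g^s mod p:
Squares mod 73: 48^1≡48, 48^2≡41, 48^4≡2, 48^8≡4, 48^16≡16
24 = 16 + 8, so 48^24 ≡ 16·4 ≡ 64 (mod 73)
R · y^e mod p:
Squares mod 73: 46^1≡46, 46^2≡72, 46^4≡1, 46^8≡1, 46^16≡1
20 = 16 + 4, so 46^20 ≡ 1·1 ≡ 1 (mod 73)
64·1 = 64 ≡ 64 (mod 73)
64 ≡ 64 (mod 73); signature holds.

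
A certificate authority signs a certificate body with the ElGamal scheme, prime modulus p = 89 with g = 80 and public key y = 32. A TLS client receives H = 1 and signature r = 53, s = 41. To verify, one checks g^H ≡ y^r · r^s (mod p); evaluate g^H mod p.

80^1 mod 89 = 80

80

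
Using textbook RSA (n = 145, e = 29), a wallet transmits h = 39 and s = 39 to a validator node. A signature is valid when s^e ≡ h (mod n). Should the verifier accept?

s^2 ≡ 39^2 = 1521 ≡ 71
s^4 ≡ 71^2 = 5041 ≡ 111
s^8 ≡ 111^2 = 12321 ≡ 141
s^16 ≡ 141^2 = 19881 ≡ 16
29 = 16 + 8 + 4 + 1, so s^29 ≡ 16·141·111·39 ≡ 39 (mod 145)
Since 39 equals the digest 39, verification succeeds.

accept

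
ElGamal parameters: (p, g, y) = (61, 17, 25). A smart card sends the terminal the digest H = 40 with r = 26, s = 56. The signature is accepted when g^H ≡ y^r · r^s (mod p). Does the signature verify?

verifies

Left side g^H mod p:
17^2 = 289 ≡ 45
17^4 ≡ 45^2 = 2025 ≡ 12
17^8 ≡ 12^2 = 144 ≡ 22
17^16 ≡ 22^2 = 484 ≡ 57
17^32 ≡ 57^2 = 3249 ≡ 16
40 = 32 + 8, so 17^40 ≡ 16·22 ≡ 47 (mod 61)
Right side y^r · r^s mod p:
25^2 = 625 ≡ 15
25^4 ≡ 15^2 = 225 ≡ 42
25^8 ≡ 42^2 = 1764 ≡ 56
25^16 ≡ 56^2 = 3136 ≡ 25
26 = 16 + 8 + 2, so 25^26 ≡ 25·56·15 ≡ 16 (mod 61)
26^2 = 676 ≡ 5
26^4 ≡ 5^2 = 25
26^8 ≡ 25^2 = 625 ≡ 15
26^16 ≡ 15^2 = 225 ≡ 42
26^32 ≡ 42^2 = 1764 ≡ 56
56 = 32 + 16 + 8, so 26^56 ≡ 56·42·15 ≡ 22 (mod 61)
16·22 = 352 ≡ 47 (mod 61)
47 ≡ 47 (mod 61), so the signature is genuine.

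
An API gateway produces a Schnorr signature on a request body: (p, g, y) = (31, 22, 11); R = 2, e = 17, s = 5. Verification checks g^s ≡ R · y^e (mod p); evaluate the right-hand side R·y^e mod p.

6

Squares mod 31: 11^1≡11, 11^2≡28, 11^4≡9, 11^8≡19, 11^16≡20
17 = 16 + 1, so 11^17 ≡ 20·11 ≡ 3 (mod 31)
R · y^e ≡ 2·3 = 6 ≡ 6 (mod 31)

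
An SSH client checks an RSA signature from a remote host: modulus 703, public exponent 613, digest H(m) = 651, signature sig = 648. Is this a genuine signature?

sig^2 ≡ 648^2 = 419904 ≡ 213
sig^4 ≡ 213^2 = 45369 ≡ 377
sig^8 ≡ 377^2 = 142129 ≡ 123
sig^16 ≡ 123^2 = 15129 ≡ 366
sig^32 ≡ 366^2 = 133956 ≡ 386
sig^64 ≡ 386^2 = 148996 ≡ 663
sig^128 ≡ 663^2 = 439569 ≡ 194
sig^256 ≡ 194^2 = 37636 ≡ 377
sig^512 ≡ 377^2 = 142129 ≡ 123
613 = 512 + 64 + 32 + 4 + 1, so sig^613 ≡ 123·663·386·377·648 ≡ 648 (mod 703)
sig^613 mod 703 = 648, but H(m) = 651.

forged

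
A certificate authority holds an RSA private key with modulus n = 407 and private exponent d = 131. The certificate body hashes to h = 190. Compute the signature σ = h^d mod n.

168

Squares mod 407: h^1≡190, h^2≡284, h^4≡70, h^8≡16, h^16≡256, h^32≡9, h^64≡81, h^128≡49
131 = 128 + 2 + 1, so h^131 ≡ 49·284·190 ≡ 168 (mod 407)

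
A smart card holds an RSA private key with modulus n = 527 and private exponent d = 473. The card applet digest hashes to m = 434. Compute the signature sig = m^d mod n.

m^2 ≡ 434^2 = 188356 ≡ 217
m^4 ≡ 217^2 = 47089 ≡ 186
m^8 ≡ 186^2 = 34596 ≡ 341
m^16 ≡ 341^2 = 116281 ≡ 341
m^32 ≡ 341^2 = 116281 ≡ 341
m^64 ≡ 341^2 = 116281 ≡ 341
m^128 ≡ 341^2 = 116281 ≡ 341
m^256 ≡ 341^2 = 116281 ≡ 341
473 = 256 + 128 + 64 + 16 + 8 + 1, so m^473 ≡ 341·341·341·341·341·434 ≡ 434 (mod 527)

434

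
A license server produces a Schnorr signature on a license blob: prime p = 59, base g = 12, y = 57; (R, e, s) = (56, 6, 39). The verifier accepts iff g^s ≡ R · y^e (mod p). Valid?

no

g^s mod p:
12^39 mod 59 = 15
R · y^e mod p:
57^6 mod 59 = 5
56·5 = 280 ≡ 44 (mod 59)
15 ≠ 44; the check fails.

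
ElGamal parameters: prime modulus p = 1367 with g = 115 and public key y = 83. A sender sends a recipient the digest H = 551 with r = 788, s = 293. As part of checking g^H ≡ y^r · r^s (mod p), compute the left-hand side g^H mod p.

321

Squares mod 1367: 115^1≡115, 115^2≡922, 115^4≡1177, 115^8≡558, 115^16≡1055, 115^32≡287, 115^64≡349, 115^128≡138, 115^256≡1273, 115^512≡634
551 = 512 + 32 + 4 + 2 + 1, so 115^551 ≡ 634·287·1177·922·115 ≡ 321 (mod 1367)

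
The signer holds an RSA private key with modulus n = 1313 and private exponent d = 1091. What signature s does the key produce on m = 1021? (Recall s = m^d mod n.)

m^2 ≡ 1021^2 = 1042441 ≡ 1232
m^4 ≡ 1232^2 = 1517824 ≡ 1309
m^8 ≡ 1309^2 = 1713481 ≡ 16
m^16 ≡ 16^2 = 256
m^32 ≡ 256^2 = 65536 ≡ 1199
m^64 ≡ 1199^2 = 1437601 ≡ 1179
m^128 ≡ 1179^2 = 1390041 ≡ 887
m^256 ≡ 887^2 = 786769 ≡ 282
m^512 ≡ 282^2 = 79524 ≡ 744
m^1024 ≡ 744^2 = 553536 ≡ 763
1091 = 1024 + 64 + 2 + 1, so m^1091 ≡ 763·1179·1232·1021 ≡ 470 (mod 1313)

470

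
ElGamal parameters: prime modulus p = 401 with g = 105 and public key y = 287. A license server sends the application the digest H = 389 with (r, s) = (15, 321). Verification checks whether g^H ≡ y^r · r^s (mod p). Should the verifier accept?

Left side g^H mod p:
Squares mod 401: 105^1≡105, 105^2≡198, 105^4≡307, 105^8≡14, 105^16≡196, 105^32≡321, 105^64≡385, 105^128≡256, 105^256≡173
389 = 256 + 128 + 4 + 1, so 105^389 ≡ 173·256·307·105 ≡ 322 (mod 401)
Right side y^r · r^s mod p:
Squares mod 401: 287^1≡287, 287^2≡164, 287^4≡29, 287^8≡39
15 = 8 + 4 + 2 + 1, so 287^15 ≡ 39·29·164·287 ≡ 356 (mod 401)
Squares mod 401: 15^1≡15, 15^2≡225, 15^4≡99, 15^8≡177, 15^16≡51, 15^32≡195, 15^64≡331, 15^128≡88, 15^256≡125
321 = 256 + 64 + 1, so 15^321 ≡ 125·331·15 ≡ 278 (mod 401)
356·278 = 98968 ≡ 322 (mod 401)
322 ≡ 322 (mod 401), so the signature is genuine.

accept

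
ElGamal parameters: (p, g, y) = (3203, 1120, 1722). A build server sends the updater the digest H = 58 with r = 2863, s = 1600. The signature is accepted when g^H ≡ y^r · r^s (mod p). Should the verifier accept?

accept

Left side g^H mod p:
1120^2 = 1254400 ≡ 2027
1120^4 ≡ 2027^2 = 4108729 ≡ 2483
1120^8 ≡ 2483^2 = 6165289 ≡ 2717
1120^16 ≡ 2717^2 = 7382089 ≡ 2377
1120^32 ≡ 2377^2 = 5650129 ≡ 37
58 = 32 + 16 + 8 + 2, so 1120^58 ≡ 37·2377·2717·2027 ≡ 1810 (mod 3203)
Right side y^r · r^s mod p:
1722^2 = 2965284 ≡ 2509
1722^4 ≡ 2509^2 = 6295081 ≡ 1186
1722^8 ≡ 1186^2 = 1406596 ≡ 479
1722^16 ≡ 479^2 = 229441 ≡ 2028
1722^32 ≡ 2028^2 = 4112784 ≡ 132
1722^64 ≡ 132^2 = 17424 ≡ 1409
1722^128 ≡ 1409^2 = 1985281 ≡ 2624
1722^256 ≡ 2624^2 = 6885376 ≡ 2129
1722^512 ≡ 2129^2 = 4532641 ≡ 396
1722^1024 ≡ 396^2 = 156816 ≡ 3072
1722^2048 ≡ 3072^2 = 9437184 ≡ 1146
2863 = 2048 + 512 + 256 + 32 + 8 + 4 + 2 + 1, so 1722^2863 ≡ 1146·396·2129·132·479·1186·2509·1722 ≡ 424 (mod 3203)
2863^2 = 8196769 ≡ 292
2863^4 ≡ 292^2 = 85264 ≡ 1986
2863^8 ≡ 1986^2 = 3944196 ≡ 1303
2863^16 ≡ 1303^2 = 1697809 ≡ 219
2863^32 ≡ 219^2 = 47961 ≡ 3119
2863^64 ≡ 3119^2 = 9728161 ≡ 650
2863^128 ≡ 650^2 = 422500 ≡ 2907
2863^256 ≡ 2907^2 = 8450649 ≡ 1135
2863^512 ≡ 1135^2 = 1288225 ≡ 619
2863^1024 ≡ 619^2 = 383161 ≡ 2004
1600 = 1024 + 512 + 64, so 2863^1600 ≡ 2004·619·650 ≡ 2195 (mod 3203)
424·2195 = 930680 ≡ 1810 (mod 3203)
1810 ≡ 1810 (mod 3203), so the signature is genuine.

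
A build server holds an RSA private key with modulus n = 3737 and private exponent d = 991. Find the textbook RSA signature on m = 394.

m^2 ≡ 394^2 = 155236 ≡ 2019
m^4 ≡ 2019^2 = 4076361 ≡ 3031
m^8 ≡ 3031^2 = 9186961 ≡ 1415
m^16 ≡ 1415^2 = 2002225 ≡ 2930
m^32 ≡ 2930^2 = 8584900 ≡ 1011
m^64 ≡ 1011^2 = 1022121 ≡ 1920
m^128 ≡ 1920^2 = 3686400 ≡ 1718
m^256 ≡ 1718^2 = 2951524 ≡ 3031
m^512 ≡ 3031^2 = 9186961 ≡ 1415
991 = 512 + 256 + 128 + 64 + 16 + 8 + 4 + 2 + 1, so m^991 ≡ 1415·3031·1718·1920·2930·1415·3031·2019·394 ≡ 3343 (mod 3737)

3343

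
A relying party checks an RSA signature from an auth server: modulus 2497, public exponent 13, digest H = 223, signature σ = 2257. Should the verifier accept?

σ^2 ≡ 2257^2 = 5094049 ≡ 169
σ^4 ≡ 169^2 = 28561 ≡ 1094
σ^8 ≡ 1094^2 = 1196836 ≡ 773
13 = 8 + 4 + 1, so σ^13 ≡ 773·1094·2257 ≡ 2274 (mod 2497)
2274 ≠ 223, so verification fails.

reject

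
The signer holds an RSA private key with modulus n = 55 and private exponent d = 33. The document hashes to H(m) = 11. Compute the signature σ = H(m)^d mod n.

(H(m))^2 ≡ 11^2 = 121 ≡ 11
(H(m))^4 ≡ 11^2 = 121 ≡ 11
(H(m))^8 ≡ 11^2 = 121 ≡ 11
(H(m))^16 ≡ 11^2 = 121 ≡ 11
(H(m))^32 ≡ 11^2 = 121 ≡ 11
33 = 32 + 1, so (H(m))^33 ≡ 11·11 ≡ 11 (mod 55)

11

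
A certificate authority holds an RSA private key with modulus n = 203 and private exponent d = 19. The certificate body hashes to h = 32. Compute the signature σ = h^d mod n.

18

h^2 ≡ 32^2 = 1024 ≡ 9
h^4 ≡ 9^2 = 81
h^8 ≡ 81^2 = 6561 ≡ 65
h^16 ≡ 65^2 = 4225 ≡ 165
19 = 16 + 2 + 1, so h^19 ≡ 165·9·32 ≡ 18 (mod 203)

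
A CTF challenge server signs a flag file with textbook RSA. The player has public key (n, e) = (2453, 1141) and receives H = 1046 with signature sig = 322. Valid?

sig^2 ≡ 322^2 = 103684 ≡ 658
sig^4 ≡ 658^2 = 432964 ≡ 1236
sig^8 ≡ 1236^2 = 1527696 ≡ 1930
sig^16 ≡ 1930^2 = 3724900 ≡ 1246
sig^32 ≡ 1246^2 = 1552516 ≡ 2220
sig^64 ≡ 2220^2 = 4928400 ≡ 323
sig^128 ≡ 323^2 = 104329 ≡ 1303
sig^256 ≡ 1303^2 = 1697809 ≡ 333
sig^512 ≡ 333^2 = 110889 ≡ 504
sig^1024 ≡ 504^2 = 254016 ≡ 1357
1141 = 1024 + 64 + 32 + 16 + 4 + 1, so sig^1141 ≡ 1357·323·2220·1246·1236·322 ≡ 982 (mod 2453)
982 ≠ 1046, so verification fails.

no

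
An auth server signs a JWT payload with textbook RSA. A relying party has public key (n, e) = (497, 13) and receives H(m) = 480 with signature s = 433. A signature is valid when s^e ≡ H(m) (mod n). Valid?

s^2 ≡ 433^2 = 187489 ≡ 120
s^4 ≡ 120^2 = 14400 ≡ 484
s^8 ≡ 484^2 = 234256 ≡ 169
13 = 8 + 4 + 1, so s^13 ≡ 169·484·433 ≡ 454 (mod 497)
The recovered value 454 does not match the digest 480.

no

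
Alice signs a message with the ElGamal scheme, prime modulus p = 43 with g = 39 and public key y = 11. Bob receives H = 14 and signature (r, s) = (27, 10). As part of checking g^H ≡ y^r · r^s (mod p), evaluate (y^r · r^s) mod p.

1

11^27 mod 43 = 4
27^10 mod 43 = 11
y^r · r^s ≡ 4·11 = 44 ≡ 1 (mod 43)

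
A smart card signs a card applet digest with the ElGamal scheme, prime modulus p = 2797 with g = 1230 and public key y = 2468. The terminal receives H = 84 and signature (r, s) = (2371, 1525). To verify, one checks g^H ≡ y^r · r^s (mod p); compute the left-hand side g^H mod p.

1793

1230^84 mod 2797 = 1793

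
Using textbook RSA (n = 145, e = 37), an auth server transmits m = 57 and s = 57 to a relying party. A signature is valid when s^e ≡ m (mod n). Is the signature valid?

valid

Squares mod 145: s^1≡57, s^2≡59, s^4≡1, s^8≡1, s^16≡1, s^32≡1
37 = 32 + 4 + 1, so s^37 ≡ 1·1·57 ≡ 57 (mod 145)
Since 57 equals the digest 57, verification succeeds.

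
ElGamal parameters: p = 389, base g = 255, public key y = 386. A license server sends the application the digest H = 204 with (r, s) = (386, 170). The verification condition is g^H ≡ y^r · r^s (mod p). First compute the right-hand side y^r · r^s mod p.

290

386^2 = 148996 ≡ 9
386^4 ≡ 9^2 = 81
386^8 ≡ 81^2 = 6561 ≡ 337
386^16 ≡ 337^2 = 113569 ≡ 370
386^32 ≡ 370^2 = 136900 ≡ 361
386^64 ≡ 361^2 = 130321 ≡ 6
386^128 ≡ 6^2 = 36
386^256 ≡ 36^2 = 1296 ≡ 129
386 = 256 + 128 + 2, so 386^386 ≡ 129·36·9 ≡ 173 (mod 389)
386^2 = 148996 ≡ 9
386^4 ≡ 9^2 = 81
386^8 ≡ 81^2 = 6561 ≡ 337
386^16 ≡ 337^2 = 113569 ≡ 370
386^32 ≡ 370^2 = 136900 ≡ 361
386^64 ≡ 361^2 = 130321 ≡ 6
386^128 ≡ 6^2 = 36
170 = 128 + 32 + 8 + 2, so 386^170 ≡ 36·361·337·9 ≡ 276 (mod 389)
y^r · r^s ≡ 173·276 = 47748 ≡ 290 (mod 389)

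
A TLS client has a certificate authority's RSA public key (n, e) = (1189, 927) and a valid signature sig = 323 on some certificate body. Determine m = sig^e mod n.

267

sig^2 ≡ 323^2 = 104329 ≡ 886
sig^4 ≡ 886^2 = 784996 ≡ 256
sig^8 ≡ 256^2 = 65536 ≡ 141
sig^16 ≡ 141^2 = 19881 ≡ 857
sig^32 ≡ 857^2 = 734449 ≡ 836
sig^64 ≡ 836^2 = 698896 ≡ 953
sig^128 ≡ 953^2 = 908209 ≡ 1002
sig^256 ≡ 1002^2 = 1004004 ≡ 488
sig^512 ≡ 488^2 = 238144 ≡ 344
927 = 512 + 256 + 128 + 16 + 8 + 4 + 2 + 1, so sig^927 ≡ 344·488·1002·857·141·256·886·323 ≡ 267 (mod 1189)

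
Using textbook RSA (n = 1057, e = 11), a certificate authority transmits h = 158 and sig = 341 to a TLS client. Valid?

no

sig^2 ≡ 341^2 = 116281 ≡ 11
sig^4 ≡ 11^2 = 121
sig^8 ≡ 121^2 = 14641 ≡ 900
11 = 8 + 2 + 1, so sig^11 ≡ 900·11·341 ≡ 899 (mod 1057)
sig^11 mod 1057 = 899, but h = 158.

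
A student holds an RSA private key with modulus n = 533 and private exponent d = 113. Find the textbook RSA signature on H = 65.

H^2 ≡ 65^2 = 4225 ≡ 494
H^4 ≡ 494^2 = 244036 ≡ 455
H^8 ≡ 455^2 = 207025 ≡ 221
H^16 ≡ 221^2 = 48841 ≡ 338
H^32 ≡ 338^2 = 114244 ≡ 182
H^64 ≡ 182^2 = 33124 ≡ 78
113 = 64 + 32 + 16 + 1, so H^113 ≡ 78·182·338·65 ≡ 104 (mod 533)

104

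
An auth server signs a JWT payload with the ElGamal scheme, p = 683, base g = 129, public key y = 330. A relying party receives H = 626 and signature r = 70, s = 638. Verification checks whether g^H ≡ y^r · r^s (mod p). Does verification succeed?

fails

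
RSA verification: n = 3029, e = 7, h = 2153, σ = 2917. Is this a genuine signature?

σ^2 ≡ 2917^2 = 8508889 ≡ 428
σ^4 ≡ 428^2 = 183184 ≡ 1444
7 = 4 + 2 + 1, so σ^7 ≡ 1444·428·2917 ≡ 2153 (mod 3029)
2153 = h, so the signature checks out.

genuine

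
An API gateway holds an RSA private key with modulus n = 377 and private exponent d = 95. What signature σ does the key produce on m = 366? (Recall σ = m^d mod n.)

m^2 ≡ 366^2 = 133956 ≡ 121
m^4 ≡ 121^2 = 14641 ≡ 315
m^8 ≡ 315^2 = 99225 ≡ 74
m^16 ≡ 74^2 = 5476 ≡ 198
m^32 ≡ 198^2 = 39204 ≡ 373
m^64 ≡ 373^2 = 139129 ≡ 16
95 = 64 + 16 + 8 + 4 + 2 + 1, so m^95 ≡ 16·198·74·315·121·366 ≡ 280 (mod 377)

280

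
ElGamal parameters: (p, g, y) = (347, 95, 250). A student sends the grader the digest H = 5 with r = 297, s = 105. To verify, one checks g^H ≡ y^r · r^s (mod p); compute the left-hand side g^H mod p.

161

95^2 = 9025 ≡ 3
95^4 ≡ 3^2 = 9
5 = 4 + 1, so 95^5 ≡ 9·95 ≡ 161 (mod 347)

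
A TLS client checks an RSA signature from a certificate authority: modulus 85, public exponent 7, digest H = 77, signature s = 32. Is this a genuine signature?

forged

Squares mod 85: s^1≡32, s^2≡4, s^4≡16
7 = 4 + 2 + 1, so s^7 ≡ 16·4·32 ≡ 8 (mod 85)
The recovered value 8 does not match the digest 77.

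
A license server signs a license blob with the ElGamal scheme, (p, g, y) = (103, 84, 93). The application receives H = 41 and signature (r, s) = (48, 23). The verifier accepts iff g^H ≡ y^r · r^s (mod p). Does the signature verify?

Left side g^H mod p:
84^41 mod 103 = 71
Right side y^r · r^s mod p:
93^48 mod 103 = 79
48^23 mod 103 = 70
79·70 = 5530 ≡ 71 (mod 103)
71 ≡ 71 (mod 103), so the signature is genuine.

verifies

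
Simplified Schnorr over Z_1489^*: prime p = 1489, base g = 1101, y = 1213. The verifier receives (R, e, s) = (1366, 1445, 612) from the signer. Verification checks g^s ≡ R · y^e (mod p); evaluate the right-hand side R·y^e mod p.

881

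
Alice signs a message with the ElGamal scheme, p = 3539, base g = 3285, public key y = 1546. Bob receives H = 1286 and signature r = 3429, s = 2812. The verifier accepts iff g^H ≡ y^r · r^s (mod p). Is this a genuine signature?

Left side g^H mod p:
Squares mod 3539: 3285^1≡3285, 3285^2≡814, 3285^4≡803, 3285^8≡711, 3285^16≡2983, 3285^32≡1243, 3285^64≡2045, 3285^128≡2466, 3285^256≡1154, 3285^512≡1052, 3285^1024≡2536
1286 = 1024 + 256 + 4 + 2, so 3285^1286 ≡ 2536·1154·803·814 ≡ 1300 (mod 3539)
Right side y^r · r^s mod p:
Squares mod 3539: 1546^1≡1546, 1546^2≡1291, 1546^4≡3351, 1546^8≡3493, 1546^16≡2116, 1546^32≡621, 1546^64≡3429, 1546^128≡1483, 1546^256≡1570, 1546^512≡1756, 1546^1024≡1067, 1546^2048≡2470
3429 = 2048 + 1024 + 256 + 64 + 32 + 4 + 1, so 1546^3429 ≡ 2470·1067·1570·3429·621·3351·1546 ≡ 3005 (mod 3539)
Squares mod 3539: 3429^1≡3429, 3429^2≡1483, 3429^4≡1570, 3429^8≡1756, 3429^16≡1067, 3429^32≡2470, 3429^64≡3203, 3429^128≡3187, 3429^256≡39, 3429^512≡1521, 3429^1024≡2474, 3429^2048≡1745
2812 = 2048 + 512 + 128 + 64 + 32 + 16 + 8 + 4, so 3429^2812 ≡ 1745·1521·3187·3203·2470·1067·1756·1570 ≡ 3187 (mod 3539)
3005·3187 = 9576935 ≡ 401 (mod 3539)
1300 ≠ 401, so verification fails.

forged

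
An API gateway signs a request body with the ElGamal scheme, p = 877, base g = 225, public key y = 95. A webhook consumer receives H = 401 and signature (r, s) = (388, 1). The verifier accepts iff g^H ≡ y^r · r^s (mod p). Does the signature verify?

Left side g^H mod p:
225^2 = 50625 ≡ 636
225^4 ≡ 636^2 = 404496 ≡ 199
225^8 ≡ 199^2 = 39601 ≡ 136
225^16 ≡ 136^2 = 18496 ≡ 79
225^32 ≡ 79^2 = 6241 ≡ 102
225^64 ≡ 102^2 = 10404 ≡ 757
225^128 ≡ 757^2 = 573049 ≡ 368
225^256 ≡ 368^2 = 135424 ≡ 366
401 = 256 + 128 + 16 + 1, so 225^401 ≡ 366·368·79·225 ≡ 750 (mod 877)
Right side y^r · r^s mod p:
95^2 = 9025 ≡ 255
95^4 ≡ 255^2 = 65025 ≡ 127
95^8 ≡ 127^2 = 16129 ≡ 343
95^16 ≡ 343^2 = 117649 ≡ 131
95^32 ≡ 131^2 = 17161 ≡ 498
95^64 ≡ 498^2 = 248004 ≡ 690
95^128 ≡ 690^2 = 476100 ≡ 766
95^256 ≡ 766^2 = 586756 ≡ 43
388 = 256 + 128 + 4, so 95^388 ≡ 43·766·127 ≡ 713 (mod 877)
388^1 mod 877 = 388
713·388 = 276644 ≡ 389 (mod 877)
750 ≠ 389, so verification fails.

does not verify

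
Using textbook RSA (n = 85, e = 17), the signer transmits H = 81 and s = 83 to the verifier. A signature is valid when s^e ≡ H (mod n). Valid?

s^2 ≡ 83^2 = 6889 ≡ 4
s^4 ≡ 4^2 = 16
s^8 ≡ 16^2 = 256 ≡ 1
s^16 ≡ 1^2 = 1
17 = 16 + 1, so s^17 ≡ 1·83 ≡ 83 (mod 85)
83 ≠ 81, so verification fails.

no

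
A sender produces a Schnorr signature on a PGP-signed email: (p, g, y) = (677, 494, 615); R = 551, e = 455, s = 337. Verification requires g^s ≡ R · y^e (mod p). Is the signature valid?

valid

g^s mod p:
Squares mod 677: 494^1≡494, 494^2≡316, 494^4≡337, 494^8≡510, 494^16≡132, 494^32≡499, 494^64≡542, 494^128≡623, 494^256≡208
337 = 256 + 64 + 16 + 1, so 494^337 ≡ 208·542·132·494 ≡ 640 (mod 677)
R · y^e mod p:
Squares mod 677: 615^1≡615, 615^2≡459, 615^4≡134, 615^8≡354, 615^16≡71, 615^32≡302, 615^64≡486, 615^128≡600, 615^256≡513
455 = 256 + 128 + 64 + 4 + 2 + 1, so 615^455 ≡ 513·600·486·134·459·615 ≡ 457 (mod 677)
551·457 = 251807 ≡ 640 (mod 677)
640 ≡ 640 (mod 677); signature holds.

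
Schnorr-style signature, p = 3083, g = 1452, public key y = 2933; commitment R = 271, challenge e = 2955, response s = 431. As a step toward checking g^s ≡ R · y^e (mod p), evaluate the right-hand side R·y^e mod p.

Squares mod 3083: 2933^1≡2933, 2933^2≡919, 2933^4≡2902, 2933^8≡1931, 2933^16≡1414, 2933^32≡1612, 2933^64≡2658, 2933^128≡1811, 2933^256≡2492, 2933^512≡902, 2933^1024≡2775, 2933^2048≡2374
2955 = 2048 + 512 + 256 + 128 + 8 + 2 + 1, so 2933^2955 ≡ 2374·902·2492·1811·1931·919·2933 ≡ 131 (mod 3083)
R · y^e ≡ 271·131 = 35501 ≡ 1588 (mod 3083)

1588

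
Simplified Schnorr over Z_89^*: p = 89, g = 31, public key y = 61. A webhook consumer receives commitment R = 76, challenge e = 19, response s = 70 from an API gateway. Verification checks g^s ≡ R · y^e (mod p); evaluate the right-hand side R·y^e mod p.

61^2 = 3721 ≡ 72
61^4 ≡ 72^2 = 5184 ≡ 22
61^8 ≡ 22^2 = 484 ≡ 39
61^16 ≡ 39^2 = 1521 ≡ 8
19 = 16 + 2 + 1, so 61^19 ≡ 8·72·61 ≡ 70 (mod 89)
R · y^e ≡ 76·70 = 5320 ≡ 69 (mod 89)

69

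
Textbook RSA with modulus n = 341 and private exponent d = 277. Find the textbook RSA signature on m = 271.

215

m^2 ≡ 271^2 = 73441 ≡ 126
m^4 ≡ 126^2 = 15876 ≡ 190
m^8 ≡ 190^2 = 36100 ≡ 295
m^16 ≡ 295^2 = 87025 ≡ 70
m^32 ≡ 70^2 = 4900 ≡ 126
m^64 ≡ 126^2 = 15876 ≡ 190
m^128 ≡ 190^2 = 36100 ≡ 295
m^256 ≡ 295^2 = 87025 ≡ 70
277 = 256 + 16 + 4 + 1, so m^277 ≡ 70·70·190·271 ≡ 215 (mod 341)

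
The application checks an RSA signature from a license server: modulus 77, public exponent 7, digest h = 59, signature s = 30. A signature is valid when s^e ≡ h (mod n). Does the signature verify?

does not verify

Squares mod 77: s^1≡30, s^2≡53, s^4≡37
7 = 4 + 2 + 1, so s^7 ≡ 37·53·30 ≡ 2 (mod 77)
2 ≠ 59, so verification fails.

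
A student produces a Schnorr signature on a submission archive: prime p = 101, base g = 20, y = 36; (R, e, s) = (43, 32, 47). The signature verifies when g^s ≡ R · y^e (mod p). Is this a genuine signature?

genuine

g^s mod p:
20^2 = 400 ≡ 97
20^4 ≡ 97^2 = 9409 ≡ 16
20^8 ≡ 16^2 = 256 ≡ 54
20^16 ≡ 54^2 = 2916 ≡ 88
20^32 ≡ 88^2 = 7744 ≡ 68
47 = 32 + 8 + 4 + 2 + 1, so 20^47 ≡ 68·54·16·97·20 ≡ 77 (mod 101)
R · y^e mod p:
36^2 = 1296 ≡ 84
36^4 ≡ 84^2 = 7056 ≡ 87
36^8 ≡ 87^2 = 7569 ≡ 95
36^16 ≡ 95^2 = 9025 ≡ 36
36^32 ≡ 36^2 = 1296 ≡ 84
43·84 = 3612 ≡ 77 (mod 101)
77 ≡ 77 (mod 101); signature holds.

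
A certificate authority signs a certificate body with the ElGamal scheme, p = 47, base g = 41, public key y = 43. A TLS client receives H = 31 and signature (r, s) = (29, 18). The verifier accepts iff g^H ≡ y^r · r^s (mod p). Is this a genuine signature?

forged

Left side g^H mod p:
Squares mod 47: 41^1≡41, 41^2≡36, 41^4≡27, 41^8≡24, 41^16≡12
31 = 16 + 8 + 4 + 2 + 1, so 41^31 ≡ 12·24·27·36·41 ≡ 23 (mod 47)
Right side y^r · r^s mod p:
Squares mod 47: 43^1≡43, 43^2≡16, 43^4≡21, 43^8≡18, 43^16≡42
29 = 16 + 8 + 4 + 1, so 43^29 ≡ 42·18·21·43 ≡ 40 (mod 47)
Squares mod 47: 29^1≡29, 29^2≡42, 29^4≡25, 29^8≡14, 29^16≡8
18 = 16 + 2, so 29^18 ≡ 8·42 ≡ 7 (mod 47)
40·7 = 280 ≡ 45 (mod 47)
23 ≠ 45, so verification fails.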